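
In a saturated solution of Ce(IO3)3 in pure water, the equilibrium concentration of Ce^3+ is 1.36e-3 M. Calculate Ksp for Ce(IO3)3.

Ksp ≈ 9.24 × 10^-11

Ce(IO3)3(s) ⇌ Ce^3+ + 3 IO3^-
Stoichiometry gives [IO3^-] = (3/1)[Ce^3+] = 4.080 x 10^-3 M.
Ksp = [Ce^3+][IO3^-]^3
Ksp = 1.36 x 10^-3 × (4.080 x 10^-3)^3 = 9.24 × 10^-11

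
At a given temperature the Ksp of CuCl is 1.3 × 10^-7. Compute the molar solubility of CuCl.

CuCl(s) ⇌ Cu^+ + Cl^-
Ksp = [Cu^+][Cl^-]
Let s = molar solubility. Then [Cu^+] = s and [Cl^-] = s.
Ksp = s^2
s = √(1.3 × 10^-7) = 3.6 × 10^-4 M

3.6 × 10^-4 M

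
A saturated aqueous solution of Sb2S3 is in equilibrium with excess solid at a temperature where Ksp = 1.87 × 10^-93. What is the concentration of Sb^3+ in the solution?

Sb2S3(s) ⇌ 2 Sb^3+(aq) + 3 S^2-(aq)
Ksp = [Sb^3+]^2[S^2-]^3
For each mole of Sb2S3 that dissolves: [Sb^3+] = 2s, [S^2-] = 3s.
Substituting: Ksp = (2s)^2(3s)^3 = 108s^5
s^5 = 1.87 × 10^-93 / 108, so s = 1.116 x 10^-19 M
[Sb^3+] = 2s = 2.23 × 10^-19 M

2.23 × 10^-19 M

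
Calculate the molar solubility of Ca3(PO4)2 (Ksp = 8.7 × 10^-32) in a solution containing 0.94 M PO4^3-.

1.5 × 10^-11 M

Ca3(PO4)2(s) ⇌ 3 Ca^2+(aq) + 2 PO4^3-(aq)
Ksp = [Ca^2+]^3[PO4^3-]^2
Let s = moles of Ca3(PO4)2 that dissolve per litre. [Ca^2+] = 3s, [PO4^3-] = 0.94 + 2s ≈ 0.94 (Ksp is small, so little additional dissolves).
Ksp ≈ (3s)^3 × (0.94)^2
s = 1.5 × 10^-11 M
Check: 2s = 3.1 × 10^-11 ≪ 0.94, so the approximation is valid.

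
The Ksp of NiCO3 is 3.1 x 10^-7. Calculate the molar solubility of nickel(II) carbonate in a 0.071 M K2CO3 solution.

s = 4.4 × 10^-6 M

NiCO3(s) ⇌ Ni^2+ + CO3^2-
Ksp = [Ni^2+][CO3^2-]
Let s be the molar solubility in this solution. [Ni^2+] = s, [CO3^2-] = 0.071 + s ≈ 0.071 (Ksp is small, so little additional dissolves).
Ksp ≈ s × 0.071
s = 4.4 × 10^-6 M
Check: s = 4.4 × 10^-6 ≪ 0.071, so the approximation is valid.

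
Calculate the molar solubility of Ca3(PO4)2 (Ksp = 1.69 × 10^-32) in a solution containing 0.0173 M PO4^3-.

1.28 × 10^-10 M

Ca3(PO4)2(s) ⇌ 3 Ca^2+(aq) + 2 PO4^3-(aq)
Ksp = [Ca^2+]^3[PO4^3-]^2
Let s = moles of Ca3(PO4)2 that dissolve per litre. [Ca^2+] = 3s, [PO4^3-] = 0.0173 + 2s ≈ 0.0173 (Ksp is small, so little additional dissolves).
Ksp ≈ (3s)^3 × (0.0173)^2
s = 1.28 x 10^-10 M
Check: 2s = 2.6 × 10^-10 ≪ 0.0173, so the approximation is valid.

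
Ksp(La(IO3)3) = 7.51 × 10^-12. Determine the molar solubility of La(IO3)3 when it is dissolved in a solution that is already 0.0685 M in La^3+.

s ≈ 1.60 × 10^-4 M

La(IO3)3(s) <=> La^3+ + 3 IO3^-
Ksp = [La^3+][IO3^-]^3
If s mol/L dissolves here, [La^3+] = 0.0685 + s ≈ 0.0685, [IO3^-] = 3s (common-ion effect: La^3+ is already 0.0685 M).
Ksp ≈ 0.0685 × (3s)^3
s = 1.60 x 10^-4 M
Check: s = 1.6 × 10^-4 ≪ 0.0685, so the approximation is valid.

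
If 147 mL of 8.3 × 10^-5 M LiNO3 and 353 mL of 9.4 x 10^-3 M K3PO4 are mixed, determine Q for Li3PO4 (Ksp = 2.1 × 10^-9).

Total volume = 147 + 353 = 500 mL.
[Li^+] = 8.3 x 10^-5 × (147/500) = 2.44 × 10^-5 M
[PO4^3-] = 9.4 × 10^-3 × (353/500) = 6.64 × 10^-3 M
Li3PO4(s) ⇌ 3 Li^+(aq) + PO4^3-(aq), so Q = [Li^+]^3[PO4^3-]
Q = (2.44 × 10^-5)^3(6.64 x 10^-3) = 9.6 × 10^-17
Q < Ksp, so no precipitate of Li3PO4 forms.

Q = 9.6 × 10^-17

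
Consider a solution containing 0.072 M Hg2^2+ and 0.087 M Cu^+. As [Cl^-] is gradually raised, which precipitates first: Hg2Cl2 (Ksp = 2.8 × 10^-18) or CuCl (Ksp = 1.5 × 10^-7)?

Hg2Cl2

Each salt begins to precipitate when Q = Ksp, i.e. when [Cl^-] reaches its threshold.
For Hg2Cl2: 2.8 × 10^-18 = 0.072 × [Cl^-]^2  ⇒  [Cl^-] = 6.2 × 10^-9 M.
For CuCl: 1.5 × 10^-7 = 0.087 × [Cl^-]  ⇒  [Cl^-] = 1.7 × 10^-6 M.
The salt with the lower threshold [Cl^-] precipitates first: Hg2Cl2.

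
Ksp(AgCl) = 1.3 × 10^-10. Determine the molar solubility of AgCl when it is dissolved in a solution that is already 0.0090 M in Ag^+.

s ≈ 1.4 × 10^-8 M

AgCl(s) ⇌ Ag^+(aq) + Cl^-(aq)
Ksp = [Ag^+][Cl^-]
If s mol/L dissolves here, [Ag^+] = 0.0090 + s ≈ 0.0090, [Cl^-] = s (Ksp is small, so little additional dissolves).
Ksp ≈ 0.0090 × s
s = 1.4 x 10^-8 M
Check: s = 1.4 x 10^-8 ≪ 0.0090, so the approximation is valid.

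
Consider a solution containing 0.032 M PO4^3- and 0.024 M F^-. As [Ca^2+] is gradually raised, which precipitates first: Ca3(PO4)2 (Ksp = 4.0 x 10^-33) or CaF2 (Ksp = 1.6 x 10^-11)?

Ca3(PO4)2

Each salt begins to precipitate when Q = Ksp, i.e. when [Ca^2+] reaches its threshold.
For Ca3(PO4)2: 4.0 x 10^-33 = (0.032)^2 × [Ca^2+]^3  ⇒  [Ca^2+] = 1.6 × 10^-10 M.
For CaF2: 1.6 x 10^-11 = (0.024)^2 × [Ca^2+]  ⇒  [Ca^2+] = 2.8 × 10^-8 M.
The salt with the lower threshold [Ca^2+] precipitates first: Ca3(PO4)2.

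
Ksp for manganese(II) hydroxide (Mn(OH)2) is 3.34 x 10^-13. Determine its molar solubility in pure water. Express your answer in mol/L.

Mn(OH)2(s) ⇌ Mn^2+ + 2 OH^-
Ksp = [Mn^2+][OH^-]^2
For each mole of Mn(OH)2 that dissolves: [Mn^2+] = s, [OH^-] = 2s.
Substituting: Ksp = s(2s)^2 = 4s^3
Solving, s = (3.34 x 10^-13/4)^(1/3) = 4.37 × 10^-5 M

4.37 x 10^-5 M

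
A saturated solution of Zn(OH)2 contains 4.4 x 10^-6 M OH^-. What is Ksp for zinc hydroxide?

Ksp ≈ 4.3 x 10^-17

Zn(OH)2(s) <=> Zn^2+(aq) + 2 OH^-(aq)
Stoichiometry gives [Zn^2+] = (1/2)[OH^-] = 2.20 x 10^-6 M.
Ksp = [Zn^2+][OH^-]^2
Ksp = 2.20 x 10^-6 × (4.4 × 10^-6)^2 = 4.3 × 10^-17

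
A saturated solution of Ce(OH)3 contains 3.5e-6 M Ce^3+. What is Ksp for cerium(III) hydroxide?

Ksp ≈ 4.1 x 10^-21

Ce(OH)3(s) <=> Ce^3+(aq) + 3 OH^-(aq)
Stoichiometry gives [OH^-] = (3/1)[Ce^3+] = 1.05 × 10^-5 M.
Ksp = [Ce^3+][OH^-]^3
Ksp = 3.5 x 10^-6 × (1.05 x 10^-5)^3 = 4.1 x 10^-21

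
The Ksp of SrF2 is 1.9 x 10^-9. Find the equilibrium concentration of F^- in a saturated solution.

1.6 × 10^-3 M

SrF2(s) ⇌ Sr^2+ + 2 F^-
Ksp = [Sr^2+][F^-]^2
Let s = molar solubility. Then [Sr^2+] = s and [F^-] = 2s.
So Ksp = s × (2s)^2 = 4s^3
Solving, s = (1.9 x 10^-9/4)^(1/3) = 7.80 x 10^-4 M
[F^-] = 2s = 1.6 × 10^-3 M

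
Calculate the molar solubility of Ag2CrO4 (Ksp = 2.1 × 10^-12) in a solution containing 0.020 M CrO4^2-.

s ≈ 5.1e-6 M

Ag2CrO4(s) <=> 2 Ag^+(aq) + CrO4^2-(aq)
Ksp = [Ag^+]^2[CrO4^2-]
Let s be the molar solubility in this solution. [Ag^+] = 2s, [CrO4^2-] = 0.020 + s ≈ 0.020 (since the CrO4^2- already present dominates).
Ksp ≈ (2s)^2 × 0.020
s = 5.1 × 10^-6 M
Check: s = 5.1 × 10^-6 ≪ 0.020, so the approximation is valid.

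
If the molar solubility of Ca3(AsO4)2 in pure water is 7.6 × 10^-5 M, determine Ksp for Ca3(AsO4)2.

2.7 x 10^-19

Ca3(AsO4)2(s) ⇌ 3 Ca^2+(aq) + 2 AsO4^3-(aq)
Let s = molar solubility. Then [Ca^2+] = 3s and [AsO4^3-] = 2s.
Ksp = [Ca^2+]^3[AsO4^3-]^2
So Ksp = (3s)^3 × (2s)^2 = 108s^5
With s = 7.6 x 10^-5: Ksp = 2.7 x 10^-19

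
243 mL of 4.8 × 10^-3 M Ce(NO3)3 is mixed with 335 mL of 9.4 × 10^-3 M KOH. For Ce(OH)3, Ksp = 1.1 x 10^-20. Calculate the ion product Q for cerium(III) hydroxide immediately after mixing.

Total volume = 243 + 335 = 578 mL.
[Ce^3+] = 4.8 × 10^-3 × (243/578) = 2.02 × 10^-3 M
[OH^-] = 9.4 x 10^-3 × (335/578) = 5.45 x 10^-3 M
Ce(OH)3(s) ⇌ Ce^3+(aq) + 3 OH^-(aq), so Q = [Ce^3+][OH^-]^3
Q = (2.02 × 10^-3)(5.45 x 10^-3)^3 = 3.3 x 10^-10
Q > Ksp, so Ce(OH)3 will precipitate.

3.3 × 10^-10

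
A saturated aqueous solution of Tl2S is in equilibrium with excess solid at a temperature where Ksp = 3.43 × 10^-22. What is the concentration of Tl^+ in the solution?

Tl2S(s) ⇌ 2 Tl^+(aq) + S^2-(aq)
Ksp = [Tl^+]^2[S^2-]
With molar solubility s: [Tl^+] = 2s, [S^2-] = s.
So Ksp = (2s)^2 × s = 4s^3
Solving, s = (3.43 × 10^-22/4)^(1/3) = 4.410 x 10^-8 M
[Tl^+] = 2s = 8.82 × 10^-8 M

[Tl^+] = 8.82e-8 M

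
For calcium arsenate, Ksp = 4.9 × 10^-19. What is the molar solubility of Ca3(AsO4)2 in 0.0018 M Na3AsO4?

s ≈ 1.8 × 10^-5 M

Ca3(AsO4)2(s) <=> 3 Ca^2+(aq) + 2 AsO4^3-(aq)
Ksp = [Ca^2+]^3[AsO4^3-]^2
Let s be the molar solubility in this solution. [Ca^2+] = 3s, [AsO4^3-] = 0.0018 + 2s ≈ 0.0018 (since AsO4^3- from Na3AsO4 dominates).
Ksp ≈ (3s)^3 × (0.0018)^2
s = 1.8 × 10^-5 M
Check: 2s = 3.6 x 10^-5 ≪ 0.0018, so the approximation is valid.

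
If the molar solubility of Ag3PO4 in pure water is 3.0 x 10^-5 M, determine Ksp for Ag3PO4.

Ag3PO4(s) ⇌ 3 Ag^+ + PO4^3-
For each mole of Ag3PO4 that dissolves: [Ag^+] = 3s, [PO4^3-] = s.
Ksp = [Ag^+]^3[PO4^3-]
Substituting: Ksp = (3s)^3s = 27s^4
Ksp = 27 × (3.0 × 10^-5)^4 = 2.2 x 10^-17

2.2 × 10^-17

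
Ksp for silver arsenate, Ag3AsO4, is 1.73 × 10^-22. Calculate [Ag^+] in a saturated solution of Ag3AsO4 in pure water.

[Ag^+] ≈ 4.77e-6 M

Ag3AsO4(s) ⇌ 3 Ag^+ + AsO4^3-
Ksp = [Ag^+]^3[AsO4^3-]
If s mol/L of Ag3AsO4 dissolves, [Ag^+] = 3s and [AsO4^3-] = s.
Substituting: Ksp = (3s)^3s = 27s^4
Solving, s = (1.73 × 10^-22/27)^(1/4) = 1.591 x 10^-6 M
[Ag^+] = 3s = 4.77 × 10^-6 M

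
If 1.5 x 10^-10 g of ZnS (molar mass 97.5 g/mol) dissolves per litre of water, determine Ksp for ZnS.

Ksp = 2.4 × 10^-24

Molar solubility s = (1.5 x 10^-10 g/L) / (97.5 g/mol) = 1.54 x 10^-12 M.
ZnS(s) ⇌ Zn^2+(aq) + S^2-(aq)
For each mole of ZnS that dissolves: [Zn^2+] = s, [S^2-] = s.
Ksp = [Zn^2+][S^2-]
Ksp = s × s = s^2
Ksp = (1.54 × 10^-12)^2 = 2.4 × 10^-24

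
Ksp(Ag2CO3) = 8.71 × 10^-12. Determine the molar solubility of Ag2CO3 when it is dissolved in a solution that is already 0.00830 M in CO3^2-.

Ag2CO3(s) ⇌ 2 Ag^+(aq) + CO3^2-(aq)
Ksp = [Ag^+]^2[CO3^2-]
Let s be the molar solubility in this solution. [Ag^+] = 2s, [CO3^2-] = 0.00830 + s ≈ 0.00830 (common-ion effect: CO3^2- is already 0.00830 M).
Ksp ≈ (2s)^2 × 0.00830
s = 1.62 x 10^-5 M
Check: s = 1.6 × 10^-5 ≪ 0.00830, so the approximation is valid.

s ≈ 1.62 × 10^-5 M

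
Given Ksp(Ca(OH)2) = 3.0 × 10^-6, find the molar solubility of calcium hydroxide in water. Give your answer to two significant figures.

s = 9.1 × 10^-3 M

Ca(OH)2(s) <=> Ca^2+(aq) + 2 OH^-(aq)
Ksp = [Ca^2+][OH^-]^2
With molar solubility s: [Ca^2+] = s, [OH^-] = 2s.
So Ksp = s × (2s)^2 = 4s^3
s^3 = 3.0 × 10^-6 / 4, so s = 9.1 × 10^-3 M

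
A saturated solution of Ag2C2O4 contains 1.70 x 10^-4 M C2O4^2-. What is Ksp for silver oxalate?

Ag2C2O4(s) ⇌ 2 Ag^+(aq) + C2O4^2-(aq)
Stoichiometry gives [Ag^+] = (2/1)[C2O4^2-] = 3.400 × 10^-4 M.
Ksp = [Ag^+]^2[C2O4^2-]
Ksp = (3.400 x 10^-4)^2 × 1.70 × 10^-4 = 1.97 x 10^-11

1.97 x 10^-11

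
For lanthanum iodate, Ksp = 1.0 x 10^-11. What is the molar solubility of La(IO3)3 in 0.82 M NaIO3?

s ≈ 1.8 × 10^-11 M

La(IO3)3(s) ⇌ La^3+(aq) + 3 IO3^-(aq)
Ksp = [La^3+][IO3^-]^3
If s mol/L dissolves here, [La^3+] = s, [IO3^-] = 0.82 + 3s ≈ 0.82 (Ksp is small, so little additional dissolves).
Ksp ≈ s × (0.82)^3
s = 1.8 × 10^-11 M
Check: 3s = 5.4 × 10^-11 ≪ 0.82, so the approximation is valid.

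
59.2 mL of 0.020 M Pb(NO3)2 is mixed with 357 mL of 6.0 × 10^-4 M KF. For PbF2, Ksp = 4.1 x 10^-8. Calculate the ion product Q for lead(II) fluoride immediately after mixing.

Q ≈ 7.5 x 10^-10

Total volume = 59.2 + 357 = 416.2 mL.
[Pb^2+] = 2.0 × 10^-2 × (59.2/416.2) = 2.84 × 10^-3 M
[F^-] = 6.0 × 10^-4 × (357/416.2) = 5.15 × 10^-4 M
PbF2(s) <=> Pb^2+(aq) + 2 F^-(aq), so Q = [Pb^2+][F^-]^2
Q = (2.84 × 10^-3)(5.15 x 10^-4)^2 = 7.5 × 10^-10
Q < Ksp, so no precipitate of PbF2 forms.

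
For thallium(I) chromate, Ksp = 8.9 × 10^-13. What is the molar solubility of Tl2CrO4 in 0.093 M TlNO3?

s ≈ 1.0 × 10^-10 M

Tl2CrO4(s) <=> 2 Tl^+(aq) + CrO4^2-(aq)
Ksp = [Tl^+]^2[CrO4^2-]
Let s = moles of Tl2CrO4 that dissolve per litre. [Tl^+] = 0.093 + 2s ≈ 0.093, [CrO4^2-] = s (common-ion effect: Tl^+ is already 0.093 M).
Ksp ≈ (0.093)^2 × s
s = 1.0 × 10^-10 M
Check: 2s = 2.1 x 10^-10 ≪ 0.093, so the approximation is valid.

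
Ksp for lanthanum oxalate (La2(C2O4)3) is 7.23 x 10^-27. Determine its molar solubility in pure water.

La2(C2O4)3(s) ⇌ 2 La^3+(aq) + 3 C2O4^2-(aq)
Ksp = [La^3+]^2[C2O4^2-]^3
With molar solubility s: [La^3+] = 2s, [C2O4^2-] = 3s.
So Ksp = (2s)^2 × (3s)^3 = 108s^5
s = (7.23 x 10^-27 / 108)^(1/5) = 2.32 x 10^-6 M

2.32 × 10^-6 M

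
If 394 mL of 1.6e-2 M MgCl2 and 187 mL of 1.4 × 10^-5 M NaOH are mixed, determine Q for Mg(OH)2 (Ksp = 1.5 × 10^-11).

2.2e-13

Total volume = 394 + 187 = 581 mL.
[Mg^2+] = 1.6 × 10^-2 × (394/581) = 1.09 x 10^-2 M
[OH^-] = 1.4 × 10^-5 × (187/581) = 4.51 x 10^-6 M
Mg(OH)2(s) ⇌ Mg^2+ + 2 OH^-, so Q = [Mg^2+][OH^-]^2
Q = (1.09 x 10^-2)(4.51 x 10^-6)^2 = 2.2 x 10^-13
Q < Ksp, so no precipitate of Mg(OH)2 forms.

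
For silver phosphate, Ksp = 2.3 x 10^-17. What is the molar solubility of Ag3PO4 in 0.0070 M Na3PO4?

s = 5.0e-6 M

Ag3PO4(s) ⇌ 3 Ag^+(aq) + PO4^3-(aq)
Ksp = [Ag^+]^3[PO4^3-]
Let s = moles of Ag3PO4 that dissolve per litre. [Ag^+] = 3s, [PO4^3-] = 0.0070 + s ≈ 0.0070 (since PO4^3- from Na3PO4 dominates).
Ksp ≈ (3s)^3 × 0.0070
s = 5.0 x 10^-6 M
Check: s = 5.0 × 10^-6 ≪ 0.0070, so the approximation is valid.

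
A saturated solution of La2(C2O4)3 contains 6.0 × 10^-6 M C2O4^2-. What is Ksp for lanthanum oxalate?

Ksp ≈ 3.5 x 10^-27

La2(C2O4)3(s) ⇌ 2 La^3+(aq) + 3 C2O4^2-(aq)
Stoichiometry gives [La^3+] = (2/3)[C2O4^2-] = 4.00 x 10^-6 M.
Ksp = [La^3+]^2[C2O4^2-]^3
Ksp = (4.00 × 10^-6)^2 × (6.0 x 10^-6)^3 = 3.5 × 10^-27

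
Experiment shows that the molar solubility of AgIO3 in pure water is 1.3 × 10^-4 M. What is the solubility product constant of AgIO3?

AgIO3(s) ⇌ Ag^+(aq) + IO3^-(aq)
With molar solubility s: [Ag^+] = s, [IO3^-] = s.
Ksp = [Ag^+][IO3^-]
Ksp = s^2
With s = 1.3 × 10^-4: Ksp = 1.7 × 10^-8

Ksp = 1.7 × 10^-8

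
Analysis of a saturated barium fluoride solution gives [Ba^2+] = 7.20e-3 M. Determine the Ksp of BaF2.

Ksp = 1.49 x 10^-6

BaF2(s) ⇌ Ba^2+ + 2 F^-
Stoichiometry gives [F^-] = (2/1)[Ba^2+] = 1.440 x 10^-2 M.
Ksp = [Ba^2+][F^-]^2
Ksp = 7.20 × 10^-3 × (1.440 × 10^-2)^2 = 1.49 × 10^-6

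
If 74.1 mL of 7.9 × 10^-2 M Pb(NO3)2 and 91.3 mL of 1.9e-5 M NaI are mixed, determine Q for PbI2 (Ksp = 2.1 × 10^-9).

Q ≈ 3.9 × 10^-12

Total volume = 74.1 + 91.3 = 165.4 mL.
[Pb^2+] = 7.9 × 10^-2 × (74.1/165.4) = 3.54 x 10^-2 M
[I^-] = 1.9 × 10^-5 × (91.3/165.4) = 1.05 × 10^-5 M
PbI2(s) ⇌ Pb^2+ + 2 I^-, so Q = [Pb^2+][I^-]^2
Q = (3.54 x 10^-2)(1.05 × 10^-5)^2 = 3.9 × 10^-12
Q < Ksp, so no precipitate of PbI2 forms.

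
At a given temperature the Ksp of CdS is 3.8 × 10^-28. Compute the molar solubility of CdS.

CdS(s) ⇌ Cd^2+ + S^2-
Ksp = [Cd^2+][S^2-]
With molar solubility s: [Cd^2+] = s, [S^2-] = s.
Ksp = s × s = s^2
s = √(3.8 × 10^-28) = 1.9 × 10^-14 M

1.9e-14 M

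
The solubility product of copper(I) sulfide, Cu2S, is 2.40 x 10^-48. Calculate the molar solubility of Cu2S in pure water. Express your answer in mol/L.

Cu2S(s) ⇌ 2 Cu^+ + S^2-
Ksp = [Cu^+]^2[S^2-]
With molar solubility s: [Cu^+] = 2s, [S^2-] = s.
So Ksp = (2s)^2 × s = 4s^3
s^3 = 2.40 x 10^-48 / 4, so s = 8.43 × 10^-17 M

8.43 × 10^-17 M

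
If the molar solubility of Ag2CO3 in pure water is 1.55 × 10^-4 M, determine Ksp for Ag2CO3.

Ag2CO3(s) ⇌ 2 Ag^+ + CO3^2-
Let s = molar solubility. Then [Ag^+] = 2s and [CO3^2-] = s.
Ksp = [Ag^+]^2[CO3^2-]
Ksp = (2s)^2s = 4s^3
With s = 1.55 × 10^-4: Ksp = 1.49 × 10^-11

Ksp ≈ 1.49 × 10^-11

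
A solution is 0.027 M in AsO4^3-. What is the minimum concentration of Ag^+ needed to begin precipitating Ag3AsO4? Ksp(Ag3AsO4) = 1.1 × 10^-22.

Ag3AsO4(s) ⇌ 3 Ag^+ + AsO4^3-
Ksp = [Ag^+]^3[AsO4^3-]
Precipitation begins when Q = Ksp. With [AsO4^3-] = 0.027 M:
1.1 × 10^-22 = (0.027) × [Ag^+]^3
[Ag^+] = (1.1 × 10^-22 / 2.7 × 10^-2)^(1/3) = 1.6 × 10^-7 M

[Ag^+] = 1.6 × 10^-7 M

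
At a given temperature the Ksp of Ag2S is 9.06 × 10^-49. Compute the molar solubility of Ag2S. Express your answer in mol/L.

6.10 x 10^-17 M

Ag2S(s) <=> 2 Ag^+(aq) + S^2-(aq)
Ksp = [Ag^+]^2[S^2-]
With molar solubility s: [Ag^+] = 2s, [S^2-] = s.
So Ksp = (2s)^2 × s = 4s^3
s^3 = 9.06 × 10^-49 / 4, so s = 6.10 x 10^-17 M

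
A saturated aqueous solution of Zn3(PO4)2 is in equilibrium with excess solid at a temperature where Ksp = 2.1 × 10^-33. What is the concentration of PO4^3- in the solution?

[PO4^3-] ≈ 2.3e-7 M

Zn3(PO4)2(s) ⇌ 3 Zn^2+(aq) + 2 PO4^3-(aq)
Ksp = [Zn^2+]^3[PO4^3-]^2
Let s = molar solubility. Then [Zn^2+] = 3s and [PO4^3-] = 2s.
Substituting: Ksp = (3s)^3(2s)^2 = 108s^5
s = (2.1 × 10^-33 / 108)^(1/5) = 1.14 x 10^-7 M
[PO4^3-] = 2s = 2.3 x 10^-7 M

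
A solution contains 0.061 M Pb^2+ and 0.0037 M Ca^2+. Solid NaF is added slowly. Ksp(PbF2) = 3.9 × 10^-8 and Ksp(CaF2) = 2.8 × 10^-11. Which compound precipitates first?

CaF2

Each salt begins to precipitate when Q = Ksp, i.e. when [F^-] reaches its threshold.
For PbF2: 3.9 × 10^-8 = 0.061 × [F^-]^2  ⇒  [F^-] = 8.0 × 10^-4 M.
For CaF2: 2.8 × 10^-11 = 0.0037 × [F^-]^2  ⇒  [F^-] = 8.7 × 10^-5 M.
The salt with the lower threshold [F^-] precipitates first: CaF2.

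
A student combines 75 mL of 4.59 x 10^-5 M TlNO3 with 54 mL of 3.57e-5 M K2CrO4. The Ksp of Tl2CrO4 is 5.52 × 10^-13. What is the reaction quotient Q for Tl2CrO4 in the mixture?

Total volume = 75 + 54 = 129 mL.
[Tl^+] = 4.59 x 10^-5 × (75/129) = 2.669 x 10^-5 M
[CrO4^2-] = 3.57 × 10^-5 × (54/129) = 1.494 × 10^-5 M
Tl2CrO4(s) ⇌ 2 Tl^+ + CrO4^2-, so Q = [Tl^+]^2[CrO4^2-]
Q = (2.669 × 10^-5)^2(1.494 × 10^-5) = 1.06 x 10^-14
Q < Ksp, so no precipitate of Tl2CrO4 forms.

1.06 x 10^-14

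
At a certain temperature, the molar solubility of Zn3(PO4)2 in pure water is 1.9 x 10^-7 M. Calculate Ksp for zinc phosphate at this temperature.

2.7e-32

Zn3(PO4)2(s) ⇌ 3 Zn^2+(aq) + 2 PO4^3-(aq)
With molar solubility s: [Zn^2+] = 3s, [PO4^3-] = 2s.
Ksp = [Zn^2+]^3[PO4^3-]^2
Ksp = (3s)^3(2s)^2 = 108s^5
With s = 1.9 × 10^-7: Ksp = 2.7 x 10^-32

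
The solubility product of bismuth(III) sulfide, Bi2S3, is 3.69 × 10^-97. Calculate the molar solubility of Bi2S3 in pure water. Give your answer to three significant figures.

Bi2S3(s) <=> 2 Bi^3+(aq) + 3 S^2-(aq)
Ksp = [Bi^3+]^2[S^2-]^3
If s mol/L of Bi2S3 dissolves, [Bi^3+] = 2s and [S^2-] = 3s.
Substituting: Ksp = (2s)^2(3s)^3 = 108s^5
s^5 = 3.69 × 10^-97 / 108, so s = 2.03 × 10^-20 M

2.03 × 10^-20 M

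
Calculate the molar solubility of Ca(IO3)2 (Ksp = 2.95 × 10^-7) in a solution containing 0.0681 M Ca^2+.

Ca(IO3)2(s) ⇌ Ca^2+ + 2 IO3^-
Ksp = [Ca^2+][IO3^-]^2
If s mol/L dissolves here, [Ca^2+] = 0.0681 + s ≈ 0.0681, [IO3^-] = 2s (since the Ca^2+ already present dominates).
Ksp ≈ 0.0681 × (2s)^2
s = 1.04 × 10^-3 M
Check: s = 1.0 × 10^-3 ≪ 0.0681, so the approximation is valid.

s ≈ 1.04 × 10^-3 M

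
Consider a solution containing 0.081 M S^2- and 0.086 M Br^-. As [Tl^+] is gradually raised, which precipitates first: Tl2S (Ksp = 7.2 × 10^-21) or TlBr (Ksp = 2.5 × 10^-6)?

Precipitation of each salt starts when its ion product equals its Ksp.
For Tl2S: 7.2 × 10^-21 = 0.081 × [Tl^+]^2  ⇒  [Tl^+] = 3.0 × 10^-10 M.
For TlBr: 2.5 × 10^-6 = 0.086 × [Tl^+]  ⇒  [Tl^+] = 2.9 x 10^-5 M.
The salt with the lower threshold [Tl^+] precipitates first: Tl2S.

Tl2S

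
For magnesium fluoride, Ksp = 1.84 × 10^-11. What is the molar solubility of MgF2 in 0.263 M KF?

s = 2.66 × 10^-10 M

MgF2(s) ⇌ Mg^2+(aq) + 2 F^-(aq)
Ksp = [Mg^2+][F^-]^2
Let s be the molar solubility in this solution. [Mg^2+] = s, [F^-] = 0.263 + 2s ≈ 0.263 (Ksp is small, so little additional dissolves).
Ksp ≈ s × (0.263)^2
s = 2.66 × 10^-10 M
Check: 2s = 5.3 x 10^-10 ≪ 0.263, so the approximation is valid.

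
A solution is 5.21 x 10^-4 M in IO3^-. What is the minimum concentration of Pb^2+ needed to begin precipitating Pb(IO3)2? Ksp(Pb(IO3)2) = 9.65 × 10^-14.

Pb(IO3)2(s) <=> Pb^2+ + 2 IO3^-
Ksp = [Pb^2+][IO3^-]^2
Precipitation begins when Q = Ksp. With [IO3^-] = 5.21 x 10^-4 M:
9.65 × 10^-14 = (5.21 x 10^-4)^2 × [Pb^2+]
[Pb^2+] = (9.65 × 10^-14 / 2.714 x 10^-7) = 3.56 x 10^-7 M

[Pb^2+] = 3.56 × 10^-7 M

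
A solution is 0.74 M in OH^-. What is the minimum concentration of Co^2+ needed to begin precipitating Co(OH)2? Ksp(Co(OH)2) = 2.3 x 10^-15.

Co(OH)2(s) ⇌ Co^2+(aq) + 2 OH^-(aq)
Ksp = [Co^2+][OH^-]^2
Precipitation begins when Q = Ksp. With [OH^-] = 0.74 M:
2.3 x 10^-15 = (0.74)^2 × [Co^2+]
[Co^2+] = (2.3 x 10^-15 / 5.48 × 10^-1) = 4.2 × 10^-15 M

4.2e-15 M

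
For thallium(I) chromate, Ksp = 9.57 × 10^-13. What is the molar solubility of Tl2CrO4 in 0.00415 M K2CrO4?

s = 7.59 × 10^-6 M

Tl2CrO4(s) <=> 2 Tl^+(aq) + CrO4^2-(aq)
Ksp = [Tl^+]^2[CrO4^2-]
If s mol/L dissolves here, [Tl^+] = 2s, [CrO4^2-] = 0.00415 + s ≈ 0.00415 (common-ion effect: CrO4^2- is already 0.00415 M).
Ksp ≈ (2s)^2 × 0.00415
s = 7.59 × 10^-6 M
Check: s = 7.6 x 10^-6 ≪ 0.00415, so the approximation is valid.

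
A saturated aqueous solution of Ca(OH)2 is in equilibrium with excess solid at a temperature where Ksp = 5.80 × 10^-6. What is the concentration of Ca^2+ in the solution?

[Ca^2+] ≈ 1.13 × 10^-2 M

Ca(OH)2(s) ⇌ Ca^2+ + 2 OH^-
Ksp = [Ca^2+][OH^-]^2
If s mol/L of Ca(OH)2 dissolves, [Ca^2+] = s and [OH^-] = 2s.
So Ksp = s × (2s)^2 = 4s^3
s = (5.80 × 10^-6 / 4)^(1/3) = 1.132 × 10^-2 M
[Ca^2+] = s = 1.13 × 10^-2 M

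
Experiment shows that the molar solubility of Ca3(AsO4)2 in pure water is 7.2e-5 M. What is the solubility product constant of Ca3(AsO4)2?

Ksp = 2.1 × 10^-19

Ca3(AsO4)2(s) ⇌ 3 Ca^2+(aq) + 2 AsO4^3-(aq)
If s mol/L of Ca3(AsO4)2 dissolves, [Ca^2+] = 3s and [AsO4^3-] = 2s.
Ksp = [Ca^2+]^3[AsO4^3-]^2
Ksp = (3s)^3(2s)^2 = 108s^5
Ksp = 108 × (7.2 × 10^-5)^5 = 2.1 x 10^-19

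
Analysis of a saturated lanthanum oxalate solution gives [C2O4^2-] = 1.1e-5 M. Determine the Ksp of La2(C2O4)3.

Ksp ≈ 7.2 × 10^-26

La2(C2O4)3(s) ⇌ 2 La^3+ + 3 C2O4^2-
Stoichiometry gives [La^3+] = (2/3)[C2O4^2-] = 7.33 × 10^-6 M.
Ksp = [La^3+]^2[C2O4^2-]^3
Ksp = (7.33 × 10^-6)^2 × (1.1 x 10^-5)^3 = 7.2 x 10^-26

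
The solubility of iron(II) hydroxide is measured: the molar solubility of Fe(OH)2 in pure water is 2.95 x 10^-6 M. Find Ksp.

Fe(OH)2(s) <=> Fe^2+(aq) + 2 OH^-(aq)
For each mole of Fe(OH)2 that dissolves: [Fe^2+] = s, [OH^-] = 2s.
Ksp = [Fe^2+][OH^-]^2
So Ksp = s × (2s)^2 = 4s^3
With s = 2.95 × 10^-6: Ksp = 1.03 × 10^-16

1.03 × 10^-16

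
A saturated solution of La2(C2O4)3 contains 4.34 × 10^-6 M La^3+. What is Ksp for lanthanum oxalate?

La2(C2O4)3(s) ⇌ 2 La^3+ + 3 C2O4^2-
Stoichiometry gives [C2O4^2-] = (3/2)[La^3+] = 6.510 x 10^-6 M.
Ksp = [La^3+]^2[C2O4^2-]^3
Ksp = (4.34 × 10^-6)^2 × (6.510 × 10^-6)^3 = 5.20 x 10^-27

5.20 x 10^-27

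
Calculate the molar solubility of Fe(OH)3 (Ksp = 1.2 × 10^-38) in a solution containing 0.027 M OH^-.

s ≈ 6.1 × 10^-34 M

Fe(OH)3(s) ⇌ Fe^3+ + 3 OH^-
Ksp = [Fe^3+][OH^-]^3
Let s = moles of Fe(OH)3 that dissolve per litre. [Fe^3+] = s, [OH^-] = 0.027 + 3s ≈ 0.027 (since the OH^- already present dominates).
Ksp ≈ s × (0.027)^3
s = 6.1 x 10^-34 M
Check: 3s = 1.8 × 10^-33 ≪ 0.027, so the approximation is valid.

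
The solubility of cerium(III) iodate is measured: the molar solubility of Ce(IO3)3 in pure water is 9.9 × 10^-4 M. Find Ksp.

Ksp ≈ 2.6 × 10^-11

Ce(IO3)3(s) <=> Ce^3+ + 3 IO3^-
For each mole of Ce(IO3)3 that dissolves: [Ce^3+] = s, [IO3^-] = 3s.
Ksp = [Ce^3+][IO3^-]^3
Ksp = s(3s)^3 = 27s^4
Ksp = 27 × (9.9 × 10^-4)^4 = 2.6 x 10^-11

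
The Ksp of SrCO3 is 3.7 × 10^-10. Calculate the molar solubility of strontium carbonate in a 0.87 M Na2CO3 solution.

s = 4.3 × 10^-10 M

SrCO3(s) ⇌ Sr^2+ + CO3^2-
Ksp = [Sr^2+][CO3^2-]
If s mol/L dissolves here, [Sr^2+] = s, [CO3^2-] = 0.87 + s ≈ 0.87 (Ksp is small, so little additional dissolves).
Ksp ≈ s × 0.87
s = 4.3 × 10^-10 M
Check: s = 4.3 × 10^-10 ≪ 0.87, so the approximation is valid.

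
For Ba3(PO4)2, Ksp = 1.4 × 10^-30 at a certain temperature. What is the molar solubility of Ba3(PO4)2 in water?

Ba3(PO4)2(s) ⇌ 3 Ba^2+ + 2 PO4^3-
Ksp = [Ba^2+]^3[PO4^3-]^2
For each mole of Ba3(PO4)2 that dissolves: [Ba^2+] = 3s, [PO4^3-] = 2s.
Ksp = (3s)^3(2s)^2 = 108s^5
s^5 = 1.4 × 10^-30 / 108, so s = 4.2 × 10^-7 M

s = 4.2e-7 M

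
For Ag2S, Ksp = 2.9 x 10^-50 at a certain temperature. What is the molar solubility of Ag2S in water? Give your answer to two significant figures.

s = 1.9 × 10^-17 M

Ag2S(s) <=> 2 Ag^+ + S^2-
Ksp = [Ag^+]^2[S^2-]
With molar solubility s: [Ag^+] = 2s, [S^2-] = s.
Substituting: Ksp = (2s)^2s = 4s^3
s = (2.9 x 10^-50 / 4)^(1/3) = 1.9 × 10^-17 M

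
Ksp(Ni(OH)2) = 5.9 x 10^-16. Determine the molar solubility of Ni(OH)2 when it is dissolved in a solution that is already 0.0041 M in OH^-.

3.5 x 10^-11 M

Ni(OH)2(s) <=> Ni^2+ + 2 OH^-
Ksp = [Ni^2+][OH^-]^2
Let s = moles of Ni(OH)2 that dissolve per litre. [Ni^2+] = s, [OH^-] = 0.0041 + 2s ≈ 0.0041 (common-ion effect: OH^- is already 0.0041 M).
Ksp ≈ s × (0.0041)^2
s = 3.5 × 10^-11 M
Check: 2s = 7.0 × 10^-11 ≪ 0.0041, so the approximation is valid.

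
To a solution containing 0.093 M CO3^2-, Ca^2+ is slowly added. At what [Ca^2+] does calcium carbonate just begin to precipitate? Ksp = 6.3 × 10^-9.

CaCO3(s) ⇌ Ca^2+(aq) + CO3^2-(aq)
Ksp = [Ca^2+][CO3^2-]
Precipitation begins when Q = Ksp. With [CO3^2-] = 0.093 M:
6.3 × 10^-9 = (0.093) × [Ca^2+]
[Ca^2+] = (6.3 × 10^-9 / 9.3 × 10^-2) = 6.8 × 10^-8 M

6.8 x 10^-8 M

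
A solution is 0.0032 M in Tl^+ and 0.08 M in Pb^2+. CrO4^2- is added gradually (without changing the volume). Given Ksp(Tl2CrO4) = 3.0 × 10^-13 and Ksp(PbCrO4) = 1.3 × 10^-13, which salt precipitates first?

Each salt begins to precipitate when Q = Ksp, i.e. when [CrO4^2-] reaches its threshold.
For Tl2CrO4: 3.0 × 10^-13 = (0.0032)^2 × [CrO4^2-]  ⇒  [CrO4^2-] = 2.9 x 10^-8 M.
For PbCrO4: 1.3 × 10^-13 = 0.08 × [CrO4^2-]  ⇒  [CrO4^2-] = 1.6 × 10^-12 M.
The salt with the lower threshold [CrO4^2-] precipitates first: PbCrO4.

PbCrO4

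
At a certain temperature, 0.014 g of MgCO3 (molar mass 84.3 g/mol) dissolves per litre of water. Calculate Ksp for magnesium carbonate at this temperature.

Molar solubility s = (1.4 × 10^-2 g/L) / (84.3 g/mol) = 1.66 x 10^-4 M.
MgCO3(s) ⇌ Mg^2+ + CO3^2-
If s mol/L of MgCO3 dissolves, [Mg^2+] = s and [CO3^2-] = s.
Ksp = [Mg^2+][CO3^2-]
Ksp = s^2
With s = 1.66 × 10^-4: Ksp = 2.8 × 10^-8

Ksp ≈ 2.8 × 10^-8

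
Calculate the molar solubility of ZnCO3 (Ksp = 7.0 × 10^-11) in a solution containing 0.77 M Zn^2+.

s = 9.1 x 10^-11 M

ZnCO3(s) ⇌ Zn^2+(aq) + CO3^2-(aq)
Ksp = [Zn^2+][CO3^2-]
If s mol/L dissolves here, [Zn^2+] = 0.77 + s ≈ 0.77, [CO3^2-] = s (Ksp is small, so little additional dissolves).
Ksp ≈ 0.77 × s
s = 9.1 × 10^-11 M
Check: s = 9.1 × 10^-11 ≪ 0.77, so the approximation is valid.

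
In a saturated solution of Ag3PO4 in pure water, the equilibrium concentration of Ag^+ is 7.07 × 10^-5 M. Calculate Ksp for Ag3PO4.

Ag3PO4(s) ⇌ 3 Ag^+ + PO4^3-
Stoichiometry gives [PO4^3-] = (1/3)[Ag^+] = 2.357 × 10^-5 M.
Ksp = [Ag^+]^3[PO4^3-]
Ksp = (7.07 × 10^-5)^3 × 2.357 x 10^-5 = 8.33 x 10^-18

8.33e-18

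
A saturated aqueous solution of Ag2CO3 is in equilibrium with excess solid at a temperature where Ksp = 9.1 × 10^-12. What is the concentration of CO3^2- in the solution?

Ag2CO3(s) <=> 2 Ag^+ + CO3^2-
Ksp = [Ag^+]^2[CO3^2-]
With molar solubility s: [Ag^+] = 2s, [CO3^2-] = s.
Ksp = (2s)^2s = 4s^3
s^3 = 9.1 × 10^-12 / 4, so s = 1.32 × 10^-4 M
[CO3^2-] = s = 1.3 × 10^-4 M

[CO3^2-] ≈ 1.3 × 10^-4 M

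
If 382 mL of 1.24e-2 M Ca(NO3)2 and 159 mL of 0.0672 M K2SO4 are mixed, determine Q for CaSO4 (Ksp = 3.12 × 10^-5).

1.73 × 10^-4

Total volume = 382 + 159 = 541 mL.
[Ca^2+] = 1.24 x 10^-2 × (382/541) = 8.756 × 10^-3 M
[SO4^2-] = 6.72 x 10^-2 × (159/541) = 1.975 × 10^-2 M
CaSO4(s) ⇌ Ca^2+(aq) + SO4^2-(aq), so Q = [Ca^2+][SO4^2-]
Q = (8.756 x 10^-3)(1.975 × 10^-2) = 1.73 × 10^-4
Q > Ksp, so CaSO4 will precipitate.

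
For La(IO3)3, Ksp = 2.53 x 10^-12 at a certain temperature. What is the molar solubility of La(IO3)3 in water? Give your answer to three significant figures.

La(IO3)3(s) ⇌ La^3+(aq) + 3 IO3^-(aq)
Ksp = [La^3+][IO3^-]^3
Let s = molar solubility. Then [La^3+] = s and [IO3^-] = 3s.
So Ksp = s × (3s)^3 = 27s^4
s^4 = 2.53 x 10^-12 / 27, so s = 5.53 x 10^-4 M

s = 5.53e-4 M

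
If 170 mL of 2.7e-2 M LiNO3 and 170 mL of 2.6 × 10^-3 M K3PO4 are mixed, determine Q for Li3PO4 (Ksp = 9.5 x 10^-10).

Q = 3.2 × 10^-9

Total volume = 170 + 170 = 340 mL.
[Li^+] = 2.7 × 10^-2 × (170/340) = 1.35 × 10^-2 M
[PO4^3-] = 2.6 × 10^-3 × (170/340) = 1.30 x 10^-3 M
Li3PO4(s) ⇌ 3 Li^+ + PO4^3-, so Q = [Li^+]^3[PO4^3-]
Q = (1.35 × 10^-2)^3(1.30 × 10^-3) = 3.2 × 10^-9
Q > Ksp, so Li3PO4 will precipitate.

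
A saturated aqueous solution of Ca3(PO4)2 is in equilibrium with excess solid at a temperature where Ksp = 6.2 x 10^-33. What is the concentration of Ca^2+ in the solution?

[Ca^2+] ≈ 4.3e-7 M

Ca3(PO4)2(s) <=> 3 Ca^2+ + 2 PO4^3-
Ksp = [Ca^2+]^3[PO4^3-]^2
If s mol/L of Ca3(PO4)2 dissolves, [Ca^2+] = 3s and [PO4^3-] = 2s.
Ksp = (3s)^3(2s)^2 = 108s^5
s = (6.2 x 10^-33 / 108)^(1/5) = 1.42 × 10^-7 M
[Ca^2+] = 3s = 4.3 x 10^-7 M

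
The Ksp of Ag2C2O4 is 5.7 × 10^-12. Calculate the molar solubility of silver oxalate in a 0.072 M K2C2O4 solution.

s ≈ 4.4e-6 M

Ag2C2O4(s) ⇌ 2 Ag^+ + C2O4^2-
Ksp = [Ag^+]^2[C2O4^2-]
Let s = moles of Ag2C2O4 that dissolve per litre. [Ag^+] = 2s, [C2O4^2-] = 0.072 + s ≈ 0.072 (since C2O4^2- from K2C2O4 dominates).
Ksp ≈ (2s)^2 × 0.072
s = 4.4 × 10^-6 M
Check: s = 4.4 × 10^-6 ≪ 0.072, so the approximation is valid.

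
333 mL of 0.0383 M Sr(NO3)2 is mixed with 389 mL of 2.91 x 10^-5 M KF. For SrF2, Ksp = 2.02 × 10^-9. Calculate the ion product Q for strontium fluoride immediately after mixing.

4.34e-12

Total volume = 333 + 389 = 722 mL.
[Sr^2+] = 3.83 x 10^-2 × (333/722) = 1.766 × 10^-2 M
[F^-] = 2.91 × 10^-5 × (389/722) = 1.568 × 10^-5 M
SrF2(s) <=> Sr^2+(aq) + 2 F^-(aq), so Q = [Sr^2+][F^-]^2
Q = (1.766 x 10^-2)(1.568 × 10^-5)^2 = 4.34 × 10^-12
Q < Ksp, so no precipitate of SrF2 forms.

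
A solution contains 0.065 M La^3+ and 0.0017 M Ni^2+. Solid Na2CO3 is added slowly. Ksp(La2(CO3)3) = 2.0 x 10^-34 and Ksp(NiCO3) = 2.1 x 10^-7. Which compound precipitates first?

Precipitation of each salt starts when its ion product equals its Ksp.
For La2(CO3)3: 2.0 x 10^-34 = (0.065)^2 × [CO3^2-]^3  ⇒  [CO3^2-] = 3.6 × 10^-11 M.
For NiCO3: 2.1 x 10^-7 = 0.0017 × [CO3^2-]  ⇒  [CO3^2-] = 1.2 × 10^-4 M.
The salt with the lower threshold [CO3^2-] precipitates first: La2(CO3)3.

La2(CO3)3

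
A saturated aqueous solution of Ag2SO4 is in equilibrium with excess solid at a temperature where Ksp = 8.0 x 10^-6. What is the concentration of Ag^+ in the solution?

Ag2SO4(s) <=> 2 Ag^+(aq) + SO4^2-(aq)
Ksp = [Ag^+]^2[SO4^2-]
Let s = molar solubility. Then [Ag^+] = 2s and [SO4^2-] = s.
So Ksp = (2s)^2 × s = 4s^3
s^3 = 8.0 x 10^-6 / 4, so s = 1.26 x 10^-2 M
[Ag^+] = 2s = 2.5 × 10^-2 M

2.5 × 10^-2 M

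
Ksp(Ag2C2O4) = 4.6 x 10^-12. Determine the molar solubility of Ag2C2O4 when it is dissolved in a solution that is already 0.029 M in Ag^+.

s = 5.5e-9 M

Ag2C2O4(s) <=> 2 Ag^+(aq) + C2O4^2-(aq)
Ksp = [Ag^+]^2[C2O4^2-]
Let s be the molar solubility in this solution. [Ag^+] = 0.029 + 2s ≈ 0.029, [C2O4^2-] = s (since the Ag^+ already present dominates).
Ksp ≈ (0.029)^2 × s
s = 5.5 x 10^-9 M
Check: 2s = 1.1 × 10^-8 ≪ 0.029, so the approximation is valid.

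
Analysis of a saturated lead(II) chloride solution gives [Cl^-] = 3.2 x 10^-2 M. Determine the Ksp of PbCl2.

PbCl2(s) ⇌ Pb^2+ + 2 Cl^-
Stoichiometry gives [Pb^2+] = (1/2)[Cl^-] = 1.60 × 10^-2 M.
Ksp = [Pb^2+][Cl^-]^2
Ksp = 1.60 × 10^-2 × (3.2 × 10^-2)^2 = 1.6 x 10^-5

Ksp = 1.6 x 10^-5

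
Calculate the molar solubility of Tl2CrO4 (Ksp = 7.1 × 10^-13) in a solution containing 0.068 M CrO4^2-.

Tl2CrO4(s) ⇌ 2 Tl^+(aq) + CrO4^2-(aq)
Ksp = [Tl^+]^2[CrO4^2-]
Let s = moles of Tl2CrO4 that dissolve per litre. [Tl^+] = 2s, [CrO4^2-] = 0.068 + s ≈ 0.068 (since the CrO4^2- already present dominates).
Ksp ≈ (2s)^2 × 0.068
s = 1.6 x 10^-6 M
Check: s = 1.6 x 10^-6 ≪ 0.068, so the approximation is valid.

1.6 × 10^-6 M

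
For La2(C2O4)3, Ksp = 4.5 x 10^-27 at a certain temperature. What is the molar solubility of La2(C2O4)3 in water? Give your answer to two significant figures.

La2(C2O4)3(s) ⇌ 2 La^3+ + 3 C2O4^2-
Ksp = [La^3+]^2[C2O4^2-]^3
For each mole of La2(C2O4)3 that dissolves: [La^3+] = 2s, [C2O4^2-] = 3s.
Ksp = (2s)^2(3s)^3 = 108s^5
Solving, s = (4.5 x 10^-27/108)^(1/5) = 2.1 × 10^-6 M

s = 2.1 × 10^-6 M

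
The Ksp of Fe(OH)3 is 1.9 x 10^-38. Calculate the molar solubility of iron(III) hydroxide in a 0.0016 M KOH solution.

Fe(OH)3(s) <=> Fe^3+ + 3 OH^-
Ksp = [Fe^3+][OH^-]^3
Let s be the molar solubility in this solution. [Fe^3+] = s, [OH^-] = 0.0016 + 3s ≈ 0.0016 (since OH^- from KOH dominates).
Ksp ≈ s × (0.0016)^3
s = 4.6 x 10^-30 M
Check: 3s = 1.4 × 10^-29 ≪ 0.0016, so the approximation is valid.

s ≈ 4.6 × 10^-30 M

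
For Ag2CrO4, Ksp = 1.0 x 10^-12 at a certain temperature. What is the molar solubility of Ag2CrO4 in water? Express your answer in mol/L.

Ag2CrO4(s) ⇌ 2 Ag^+ + CrO4^2-
Ksp = [Ag^+]^2[CrO4^2-]
With molar solubility s: [Ag^+] = 2s, [CrO4^2-] = s.
Ksp = (2s)^2s = 4s^3
Solving, s = (1.0 x 10^-12/4)^(1/3) = 6.3 × 10^-5 M

6.3 × 10^-5 M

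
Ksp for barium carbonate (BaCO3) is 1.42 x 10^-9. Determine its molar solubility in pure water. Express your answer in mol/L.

3.77e-5 M

BaCO3(s) ⇌ Ba^2+(aq) + CO3^2-(aq)
Ksp = [Ba^2+][CO3^2-]
If s mol/L of BaCO3 dissolves, [Ba^2+] = s and [CO3^2-] = s.
Ksp = s^2
s = (1.42 x 10^-9)^(1/2) = 3.77 x 10^-5 M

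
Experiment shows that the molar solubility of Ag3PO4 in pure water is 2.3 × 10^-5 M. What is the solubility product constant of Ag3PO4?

Ksp ≈ 7.6 × 10^-18

Ag3PO4(s) ⇌ 3 Ag^+(aq) + PO4^3-(aq)
If s mol/L of Ag3PO4 dissolves, [Ag^+] = 3s and [PO4^3-] = s.
Ksp = [Ag^+]^3[PO4^3-]
Substituting: Ksp = (3s)^3s = 27s^4
Ksp = 27 × (2.3 × 10^-5)^4 = 7.6 x 10^-18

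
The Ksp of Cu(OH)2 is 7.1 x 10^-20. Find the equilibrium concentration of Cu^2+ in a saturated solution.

Cu(OH)2(s) ⇌ Cu^2+(aq) + 2 OH^-(aq)
Ksp = [Cu^2+][OH^-]^2
Let s = molar solubility. Then [Cu^2+] = s and [OH^-] = 2s.
Substituting: Ksp = s(2s)^2 = 4s^3
s = (7.1 x 10^-20 / 4)^(1/3) = 2.61 × 10^-7 M
[Cu^2+] = s = 2.6 × 10^-7 M

[Cu^2+] ≈ 2.6e-7 M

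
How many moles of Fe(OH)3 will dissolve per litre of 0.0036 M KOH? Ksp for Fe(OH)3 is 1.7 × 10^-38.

s ≈ 3.6 × 10^-31 M

Fe(OH)3(s) ⇌ Fe^3+(aq) + 3 OH^-(aq)
Ksp = [Fe^3+][OH^-]^3
Let s be the molar solubility in this solution. [Fe^3+] = s, [OH^-] = 0.0036 + 3s ≈ 0.0036 (common-ion effect: OH^- is already 0.0036 M).
Ksp ≈ s × (0.0036)^3
s = 3.6 × 10^-31 M
Check: 3s = 1.1 × 10^-30 ≪ 0.0036, so the approximation is valid.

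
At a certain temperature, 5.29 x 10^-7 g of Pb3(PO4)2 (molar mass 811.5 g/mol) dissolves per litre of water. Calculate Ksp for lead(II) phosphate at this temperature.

Molar solubility s = (5.29 x 10^-7 g/L) / (811.5 g/mol) = 6.519 x 10^-10 M.
Pb3(PO4)2(s) ⇌ 3 Pb^2+(aq) + 2 PO4^3-(aq)
Let s = molar solubility. Then [Pb^2+] = 3s and [PO4^3-] = 2s.
Ksp = [Pb^2+]^3[PO4^3-]^2
Ksp = (3s)^3(2s)^2 = 108s^5
Ksp = 108 × (6.519 × 10^-10)^5 = 1.27 × 10^-44

1.27 × 10^-44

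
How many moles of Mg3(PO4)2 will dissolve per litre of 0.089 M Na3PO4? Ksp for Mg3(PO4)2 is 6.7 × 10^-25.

s ≈ 1.5 x 10^-8 M

Mg3(PO4)2(s) <=> 3 Mg^2+(aq) + 2 PO4^3-(aq)
Ksp = [Mg^2+]^3[PO4^3-]^2
Let s = moles of Mg3(PO4)2 that dissolve per litre. [Mg^2+] = 3s, [PO4^3-] = 0.089 + 2s ≈ 0.089 (Ksp is small, so little additional dissolves).
Ksp ≈ (3s)^3 × (0.089)^2
s = 1.5 × 10^-8 M
Check: 2s = 2.9 × 10^-8 ≪ 0.089, so the approximation is valid.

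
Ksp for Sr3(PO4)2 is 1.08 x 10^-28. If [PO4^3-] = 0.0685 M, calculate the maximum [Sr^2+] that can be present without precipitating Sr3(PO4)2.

[Sr^2+] = 2.84 x 10^-9 M

Sr3(PO4)2(s) <=> 3 Sr^2+(aq) + 2 PO4^3-(aq)
Ksp = [Sr^2+]^3[PO4^3-]^2
Precipitation begins when Q = Ksp. With [PO4^3-] = 0.0685 M:
1.08 x 10^-28 = (0.0685)^2 × [Sr^2+]^3
[Sr^2+] = (1.08 x 10^-28 / 4.692 x 10^-3)^(1/3) = 2.84 × 10^-9 M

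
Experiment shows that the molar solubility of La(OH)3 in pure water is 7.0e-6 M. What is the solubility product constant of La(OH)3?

Ksp ≈ 6.5 × 10^-20

La(OH)3(s) <=> La^3+ + 3 OH^-
If s mol/L of La(OH)3 dissolves, [La^3+] = s and [OH^-] = 3s.
Ksp = [La^3+][OH^-]^3
Ksp = s(3s)^3 = 27s^4
Ksp = 27 × (7.0 x 10^-6)^4 = 6.5 × 10^-20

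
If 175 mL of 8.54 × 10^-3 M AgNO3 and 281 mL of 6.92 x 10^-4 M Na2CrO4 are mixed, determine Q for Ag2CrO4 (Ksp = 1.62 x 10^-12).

Total volume = 175 + 281 = 456 mL.
[Ag^+] = 8.54 × 10^-3 × (175/456) = 3.277 x 10^-3 M
[CrO4^2-] = 6.92 × 10^-4 × (281/456) = 4.264 × 10^-4 M
Ag2CrO4(s) ⇌ 2 Ag^+ + CrO4^2-, so Q = [Ag^+]^2[CrO4^2-]
Q = (3.277 x 10^-3)^2(4.264 × 10^-4) = 4.58 x 10^-9
Q > Ksp, so Ag2CrO4 will precipitate.

Q = 4.58 × 10^-9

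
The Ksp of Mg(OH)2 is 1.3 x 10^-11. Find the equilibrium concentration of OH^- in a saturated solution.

[OH^-] = 3.0 × 10^-4 M

Mg(OH)2(s) ⇌ Mg^2+ + 2 OH^-
Ksp = [Mg^2+][OH^-]^2
Let s = molar solubility. Then [Mg^2+] = s and [OH^-] = 2s.
Substituting: Ksp = s(2s)^2 = 4s^3
s^3 = 1.3 x 10^-11 / 4, so s = 1.48 × 10^-4 M
[OH^-] = 2s = 3.0 x 10^-4 M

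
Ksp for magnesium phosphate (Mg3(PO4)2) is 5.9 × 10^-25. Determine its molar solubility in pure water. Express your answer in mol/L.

Mg3(PO4)2(s) <=> 3 Mg^2+(aq) + 2 PO4^3-(aq)
Ksp = [Mg^2+]^3[PO4^3-]^2
Let s = molar solubility. Then [Mg^2+] = 3s and [PO4^3-] = 2s.
Ksp = (3s)^3(2s)^2 = 108s^5
Solving, s = (5.9 × 10^-25/108)^(1/5) = 5.6 x 10^-6 M

s = 5.6 x 10^-6 M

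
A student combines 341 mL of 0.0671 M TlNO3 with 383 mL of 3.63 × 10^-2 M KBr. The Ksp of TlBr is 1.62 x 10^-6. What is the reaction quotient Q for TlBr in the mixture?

Total volume = 341 + 383 = 724 mL.
[Tl^+] = 6.71 × 10^-2 × (341/724) = 3.160 × 10^-2 M
[Br^-] = 3.63 × 10^-2 × (383/724) = 1.920 x 10^-2 M
TlBr(s) ⇌ Tl^+ + Br^-, so Q = [Tl^+][Br^-]
Q = (3.160 × 10^-2)(1.920 × 10^-2) = 6.07 × 10^-4
Q > Ksp, so TlBr will precipitate.

6.07 x 10^-4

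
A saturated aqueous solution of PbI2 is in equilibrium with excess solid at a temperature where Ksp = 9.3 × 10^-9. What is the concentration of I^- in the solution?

PbI2(s) <=> Pb^2+(aq) + 2 I^-(aq)
Ksp = [Pb^2+][I^-]^2
Let s = molar solubility. Then [Pb^2+] = s and [I^-] = 2s.
Substituting: Ksp = s(2s)^2 = 4s^3
Solving, s = (9.3 × 10^-9/4)^(1/3) = 1.32 × 10^-3 M
[I^-] = 2s = 2.6 x 10^-3 M

[I^-] ≈ 2.6e-3 M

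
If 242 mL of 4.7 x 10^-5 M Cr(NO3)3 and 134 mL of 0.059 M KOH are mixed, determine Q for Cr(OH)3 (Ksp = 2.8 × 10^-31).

2.8 × 10^-10

Total volume = 242 + 134 = 376 mL.
[Cr^3+] = 4.7 × 10^-5 × (242/376) = 3.03 x 10^-5 M
[OH^-] = 5.9 × 10^-2 × (134/376) = 2.10 × 10^-2 M
Cr(OH)3(s) <=> Cr^3+ + 3 OH^-, so Q = [Cr^3+][OH^-]^3
Q = (3.03 × 10^-5)(2.10 × 10^-2)^3 = 2.8 × 10^-10
Q > Ksp, so Cr(OH)3 will precipitate.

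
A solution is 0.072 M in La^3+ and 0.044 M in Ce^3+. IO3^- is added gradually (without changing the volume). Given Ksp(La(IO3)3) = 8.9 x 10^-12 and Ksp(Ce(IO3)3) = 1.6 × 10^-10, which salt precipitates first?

Each salt begins to precipitate when Q = Ksp, i.e. when [IO3^-] reaches its threshold.
For La(IO3)3: 8.9 x 10^-12 = 0.072 × [IO3^-]^3  ⇒  [IO3^-] = 5.0 x 10^-4 M.
For Ce(IO3)3: 1.6 × 10^-10 = 0.044 × [IO3^-]^3  ⇒  [IO3^-] = 1.5 x 10^-3 M.
The salt with the lower threshold [IO3^-] precipitates first: La(IO3)3.

La(IO3)3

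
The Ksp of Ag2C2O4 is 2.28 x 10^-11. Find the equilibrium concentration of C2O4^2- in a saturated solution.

Ag2C2O4(s) <=> 2 Ag^+ + C2O4^2-
Ksp = [Ag^+]^2[C2O4^2-]
For each mole of Ag2C2O4 that dissolves: [Ag^+] = 2s, [C2O4^2-] = s.
Substituting: Ksp = (2s)^2s = 4s^3
s = (2.28 x 10^-11 / 4)^(1/3) = 1.786 × 10^-4 M
[C2O4^2-] = s = 1.79 × 10^-4 M

1.79 × 10^-4 M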